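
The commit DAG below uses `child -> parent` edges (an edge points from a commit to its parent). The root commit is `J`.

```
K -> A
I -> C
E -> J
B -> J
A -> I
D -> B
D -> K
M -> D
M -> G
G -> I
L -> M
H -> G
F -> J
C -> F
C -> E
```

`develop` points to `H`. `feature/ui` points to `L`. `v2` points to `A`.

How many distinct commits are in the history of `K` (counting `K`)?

Walking parent pointers from K: reachable set = {A, C, E, F, I, J, K}.
That is 7 commits.

7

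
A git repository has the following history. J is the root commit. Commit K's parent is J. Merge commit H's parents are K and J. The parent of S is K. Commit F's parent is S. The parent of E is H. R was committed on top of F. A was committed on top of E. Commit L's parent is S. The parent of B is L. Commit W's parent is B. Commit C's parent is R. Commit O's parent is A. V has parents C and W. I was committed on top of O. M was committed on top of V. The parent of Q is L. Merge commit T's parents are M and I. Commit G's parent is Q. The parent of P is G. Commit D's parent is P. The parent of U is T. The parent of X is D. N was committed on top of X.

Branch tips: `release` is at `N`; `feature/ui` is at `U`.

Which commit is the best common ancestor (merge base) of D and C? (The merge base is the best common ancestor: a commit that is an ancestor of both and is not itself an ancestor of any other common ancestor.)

S

Ancestors of D: {D, G, J, K, L, P, Q, S}.
Ancestors of C: {C, F, J, K, R, S}.
Common ancestors: {J, K, S}.
Among these, S is not an ancestor of any other common ancestor — it is the merge base.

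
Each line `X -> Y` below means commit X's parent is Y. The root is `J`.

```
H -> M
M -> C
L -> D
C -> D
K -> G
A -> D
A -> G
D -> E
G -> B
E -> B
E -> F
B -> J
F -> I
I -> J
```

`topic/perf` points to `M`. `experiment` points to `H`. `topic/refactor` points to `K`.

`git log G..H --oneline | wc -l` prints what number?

Reachable from H: {B, C, D, E, F, H, I, J, M}.
Reachable from G: {B, G, J}.
In H's history but not G's: {C, D, E, F, H, I, M} — 7 commits.

7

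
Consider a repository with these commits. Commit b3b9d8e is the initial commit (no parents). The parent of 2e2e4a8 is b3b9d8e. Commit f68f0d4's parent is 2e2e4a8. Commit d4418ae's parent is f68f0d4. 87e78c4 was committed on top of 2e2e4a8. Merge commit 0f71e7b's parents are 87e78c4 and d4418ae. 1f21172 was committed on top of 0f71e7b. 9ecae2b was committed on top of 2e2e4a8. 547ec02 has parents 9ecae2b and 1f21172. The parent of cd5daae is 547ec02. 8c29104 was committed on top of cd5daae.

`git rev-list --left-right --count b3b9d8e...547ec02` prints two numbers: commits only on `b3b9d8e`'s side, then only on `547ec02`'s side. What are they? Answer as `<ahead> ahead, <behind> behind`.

Reachable from b3b9d8e: {b3b9d8e}.
Reachable from 547ec02: {0f71e7b, 1f21172, 2e2e4a8, 547ec02, 87e78c4, 9ecae2b, b3b9d8e, d4418ae, f68f0d4}.
Only in b3b9d8e's history (ahead): {} — 0.
Only in 547ec02's history (behind): {0f71e7b, 1f21172, 2e2e4a8, 547ec02, 87e78c4, 9ecae2b, d4418ae, f68f0d4} — 8.

0 ahead, 8 behind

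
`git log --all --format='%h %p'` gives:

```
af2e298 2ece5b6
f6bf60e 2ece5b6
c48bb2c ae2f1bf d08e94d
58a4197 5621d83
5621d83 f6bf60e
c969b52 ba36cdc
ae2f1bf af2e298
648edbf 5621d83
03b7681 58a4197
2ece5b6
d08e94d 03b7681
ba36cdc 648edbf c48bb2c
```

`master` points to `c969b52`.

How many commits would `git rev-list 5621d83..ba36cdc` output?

8

Reachable from ba36cdc: {03b7681, 2ece5b6, 5621d83, 58a4197, 648edbf, ae2f1bf, af2e298, ba36cdc, c48bb2c, d08e94d, f6bf60e}.
Reachable from 5621d83: {2ece5b6, 5621d83, f6bf60e}.
In ba36cdc's history but not 5621d83's: {03b7681, 58a4197, 648edbf, ae2f1bf, af2e298, ba36cdc, c48bb2c, d08e94d} — 8 commits.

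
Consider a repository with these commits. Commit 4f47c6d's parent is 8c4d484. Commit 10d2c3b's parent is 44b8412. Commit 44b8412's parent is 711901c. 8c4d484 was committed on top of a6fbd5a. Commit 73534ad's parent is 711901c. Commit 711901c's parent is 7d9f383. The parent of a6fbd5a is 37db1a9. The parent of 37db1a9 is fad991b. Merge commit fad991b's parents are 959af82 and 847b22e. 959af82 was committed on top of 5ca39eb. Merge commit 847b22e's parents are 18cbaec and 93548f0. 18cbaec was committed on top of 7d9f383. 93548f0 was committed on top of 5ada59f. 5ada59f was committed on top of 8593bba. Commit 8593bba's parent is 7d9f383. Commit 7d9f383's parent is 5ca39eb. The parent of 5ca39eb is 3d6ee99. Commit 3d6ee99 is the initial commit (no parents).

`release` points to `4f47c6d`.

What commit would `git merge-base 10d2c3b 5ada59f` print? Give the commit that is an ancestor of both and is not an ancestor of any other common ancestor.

7d9f383

Ancestors of 10d2c3b: {10d2c3b, 3d6ee99, 44b8412, 5ca39eb, 711901c, 7d9f383}.
Ancestors of 5ada59f: {3d6ee99, 5ada59f, 5ca39eb, 7d9f383, 8593bba}.
Common ancestors: {3d6ee99, 5ca39eb, 7d9f383}.
Among these, 7d9f383 is not an ancestor of any other common ancestor — it is the merge base.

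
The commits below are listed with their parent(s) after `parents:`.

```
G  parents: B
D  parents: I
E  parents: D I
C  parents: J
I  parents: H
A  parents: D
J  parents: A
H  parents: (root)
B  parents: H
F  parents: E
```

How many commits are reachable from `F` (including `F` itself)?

Walking parent pointers from F: reachable set = {D, E, F, H, I}.
That is 5 commits.

5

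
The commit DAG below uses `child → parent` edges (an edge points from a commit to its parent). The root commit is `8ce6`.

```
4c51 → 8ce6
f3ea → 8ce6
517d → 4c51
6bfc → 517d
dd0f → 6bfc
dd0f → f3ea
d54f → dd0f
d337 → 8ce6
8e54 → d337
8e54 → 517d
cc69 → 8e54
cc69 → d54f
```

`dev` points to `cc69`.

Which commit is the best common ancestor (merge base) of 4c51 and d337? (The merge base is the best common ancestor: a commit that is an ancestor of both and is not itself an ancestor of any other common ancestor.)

Ancestors of 4c51: {4c51, 8ce6}.
Ancestors of d337: {8ce6, d337}.
Common ancestors: {8ce6}.
The only common ancestor is 8ce6, so it is the merge base.

8ce6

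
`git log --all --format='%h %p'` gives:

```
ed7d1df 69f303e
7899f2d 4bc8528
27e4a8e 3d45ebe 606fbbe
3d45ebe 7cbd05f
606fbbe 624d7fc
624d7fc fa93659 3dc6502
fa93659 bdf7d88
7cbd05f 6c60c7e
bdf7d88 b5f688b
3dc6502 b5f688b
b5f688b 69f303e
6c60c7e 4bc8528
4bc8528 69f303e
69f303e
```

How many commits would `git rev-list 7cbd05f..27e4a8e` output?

Reachable from 27e4a8e: {27e4a8e, 3d45ebe, 3dc6502, 4bc8528, 606fbbe, 624d7fc, 69f303e, 6c60c7e, 7cbd05f, b5f688b, bdf7d88, fa93659}.
Reachable from 7cbd05f: {4bc8528, 69f303e, 6c60c7e, 7cbd05f}.
In 27e4a8e's history but not 7cbd05f's: {27e4a8e, 3d45ebe, 3dc6502, 606fbbe, 624d7fc, b5f688b, bdf7d88, fa93659} — 8 commits.

8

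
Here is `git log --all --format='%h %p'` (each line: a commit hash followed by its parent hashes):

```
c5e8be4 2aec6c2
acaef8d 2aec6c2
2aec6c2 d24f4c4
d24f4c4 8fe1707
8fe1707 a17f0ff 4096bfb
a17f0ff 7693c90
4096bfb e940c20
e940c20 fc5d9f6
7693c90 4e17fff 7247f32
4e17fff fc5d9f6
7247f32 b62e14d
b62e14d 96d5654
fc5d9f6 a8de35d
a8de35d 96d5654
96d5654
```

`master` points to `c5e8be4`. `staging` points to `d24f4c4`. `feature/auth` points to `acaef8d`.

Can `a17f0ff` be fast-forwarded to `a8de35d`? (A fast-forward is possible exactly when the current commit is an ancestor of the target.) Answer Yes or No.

A fast-forward from a17f0ff to a8de35d is possible iff a17f0ff is an ancestor of a8de35d.
Ancestors of a8de35d: {96d5654, a8de35d}.
a17f0ff is not among them, so fast-forward is not possible.

No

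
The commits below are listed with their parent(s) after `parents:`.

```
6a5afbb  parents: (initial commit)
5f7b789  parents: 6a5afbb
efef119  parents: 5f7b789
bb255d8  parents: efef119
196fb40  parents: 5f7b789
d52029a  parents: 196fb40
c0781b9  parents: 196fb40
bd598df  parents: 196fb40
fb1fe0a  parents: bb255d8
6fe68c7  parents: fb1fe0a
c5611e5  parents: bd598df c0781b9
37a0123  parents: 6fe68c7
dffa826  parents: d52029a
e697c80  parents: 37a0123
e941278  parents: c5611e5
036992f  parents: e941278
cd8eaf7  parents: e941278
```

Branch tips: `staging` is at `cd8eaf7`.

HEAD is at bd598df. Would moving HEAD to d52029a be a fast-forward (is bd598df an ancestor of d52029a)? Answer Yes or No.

No

A fast-forward from bd598df to d52029a is possible iff bd598df is an ancestor of d52029a.
Ancestors of d52029a: {196fb40, 5f7b789, 6a5afbb, d52029a}.
bd598df is not among them, so fast-forward is not possible.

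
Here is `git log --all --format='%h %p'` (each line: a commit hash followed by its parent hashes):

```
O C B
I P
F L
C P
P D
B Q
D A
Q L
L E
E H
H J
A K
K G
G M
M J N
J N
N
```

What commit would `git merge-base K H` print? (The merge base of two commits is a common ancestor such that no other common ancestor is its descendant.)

J

Ancestors of K: {G, J, K, M, N}.
Ancestors of H: {H, J, N}.
Common ancestors: {J, N}.
Among these, J is not an ancestor of any other common ancestor — it is the merge base.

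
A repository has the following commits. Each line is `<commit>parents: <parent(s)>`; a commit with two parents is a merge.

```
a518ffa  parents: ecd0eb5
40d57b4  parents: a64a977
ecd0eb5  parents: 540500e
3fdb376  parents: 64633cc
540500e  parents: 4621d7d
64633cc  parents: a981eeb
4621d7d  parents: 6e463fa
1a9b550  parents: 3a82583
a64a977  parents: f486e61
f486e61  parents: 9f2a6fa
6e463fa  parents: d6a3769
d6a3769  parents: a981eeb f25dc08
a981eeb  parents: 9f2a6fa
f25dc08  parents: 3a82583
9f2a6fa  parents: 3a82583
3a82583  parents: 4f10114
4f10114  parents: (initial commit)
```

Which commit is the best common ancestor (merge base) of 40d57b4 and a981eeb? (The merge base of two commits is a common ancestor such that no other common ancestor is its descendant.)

9f2a6fa

Ancestors of 40d57b4: {3a82583, 40d57b4, 4f10114, 9f2a6fa, a64a977, f486e61}.
Ancestors of a981eeb: {3a82583, 4f10114, 9f2a6fa, a981eeb}.
Common ancestors: {3a82583, 4f10114, 9f2a6fa}.
Among these, 9f2a6fa is not an ancestor of any other common ancestor — it is the merge base.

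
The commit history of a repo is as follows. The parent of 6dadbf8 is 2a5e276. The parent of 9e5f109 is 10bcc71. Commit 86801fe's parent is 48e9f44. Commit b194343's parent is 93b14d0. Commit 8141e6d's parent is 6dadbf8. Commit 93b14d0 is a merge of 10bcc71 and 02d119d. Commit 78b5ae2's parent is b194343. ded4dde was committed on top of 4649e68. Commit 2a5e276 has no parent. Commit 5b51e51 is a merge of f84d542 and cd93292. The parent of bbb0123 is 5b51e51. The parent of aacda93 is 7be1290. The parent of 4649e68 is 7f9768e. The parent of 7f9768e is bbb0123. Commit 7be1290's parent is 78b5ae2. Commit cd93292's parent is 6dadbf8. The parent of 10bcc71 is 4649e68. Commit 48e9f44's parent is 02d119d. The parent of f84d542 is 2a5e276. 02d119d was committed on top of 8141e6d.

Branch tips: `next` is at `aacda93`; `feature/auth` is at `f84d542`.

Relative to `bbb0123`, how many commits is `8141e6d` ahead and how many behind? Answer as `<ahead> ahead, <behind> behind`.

1 ahead, 4 behind

Reachable from 8141e6d: {2a5e276, 6dadbf8, 8141e6d}.
Reachable from bbb0123: {2a5e276, 5b51e51, 6dadbf8, bbb0123, cd93292, f84d542}.
Only in 8141e6d's history (ahead): {8141e6d} — 1.
Only in bbb0123's history (behind): {5b51e51, bbb0123, cd93292, f84d542} — 4.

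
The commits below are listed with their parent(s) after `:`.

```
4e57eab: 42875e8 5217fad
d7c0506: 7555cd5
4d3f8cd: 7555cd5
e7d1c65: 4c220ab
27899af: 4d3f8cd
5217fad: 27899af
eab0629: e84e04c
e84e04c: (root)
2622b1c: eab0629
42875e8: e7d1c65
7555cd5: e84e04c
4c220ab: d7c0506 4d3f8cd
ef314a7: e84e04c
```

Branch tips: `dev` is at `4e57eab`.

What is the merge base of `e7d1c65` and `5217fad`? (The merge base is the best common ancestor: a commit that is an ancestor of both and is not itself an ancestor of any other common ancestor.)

Ancestors of e7d1c65: {4c220ab, 4d3f8cd, 7555cd5, d7c0506, e7d1c65, e84e04c}.
Ancestors of 5217fad: {27899af, 4d3f8cd, 5217fad, 7555cd5, e84e04c}.
Common ancestors: {4d3f8cd, 7555cd5, e84e04c}.
Among these, 4d3f8cd is not an ancestor of any other common ancestor — it is the merge base.

4d3f8cd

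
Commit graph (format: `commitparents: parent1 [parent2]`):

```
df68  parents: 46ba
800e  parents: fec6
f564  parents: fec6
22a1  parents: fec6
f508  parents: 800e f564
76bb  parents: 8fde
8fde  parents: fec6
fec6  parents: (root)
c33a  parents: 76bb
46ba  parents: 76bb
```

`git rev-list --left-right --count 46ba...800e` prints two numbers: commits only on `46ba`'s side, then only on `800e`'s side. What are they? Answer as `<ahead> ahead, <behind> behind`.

Reachable from 46ba: {46ba, 76bb, 8fde, fec6}.
Reachable from 800e: {800e, fec6}.
Only in 46ba's history (ahead): {46ba, 76bb, 8fde} — 3.
Only in 800e's history (behind): {800e} — 1.

3 ahead, 1 behind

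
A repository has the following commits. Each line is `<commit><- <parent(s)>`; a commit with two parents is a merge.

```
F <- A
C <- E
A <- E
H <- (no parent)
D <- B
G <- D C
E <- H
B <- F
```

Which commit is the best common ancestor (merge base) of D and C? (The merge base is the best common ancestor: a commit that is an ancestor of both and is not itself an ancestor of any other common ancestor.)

E

Ancestors of D: {A, B, D, E, F, H}.
Ancestors of C: {C, E, H}.
Common ancestors: {E, H}.
Among these, E is not an ancestor of any other common ancestor — it is the merge base.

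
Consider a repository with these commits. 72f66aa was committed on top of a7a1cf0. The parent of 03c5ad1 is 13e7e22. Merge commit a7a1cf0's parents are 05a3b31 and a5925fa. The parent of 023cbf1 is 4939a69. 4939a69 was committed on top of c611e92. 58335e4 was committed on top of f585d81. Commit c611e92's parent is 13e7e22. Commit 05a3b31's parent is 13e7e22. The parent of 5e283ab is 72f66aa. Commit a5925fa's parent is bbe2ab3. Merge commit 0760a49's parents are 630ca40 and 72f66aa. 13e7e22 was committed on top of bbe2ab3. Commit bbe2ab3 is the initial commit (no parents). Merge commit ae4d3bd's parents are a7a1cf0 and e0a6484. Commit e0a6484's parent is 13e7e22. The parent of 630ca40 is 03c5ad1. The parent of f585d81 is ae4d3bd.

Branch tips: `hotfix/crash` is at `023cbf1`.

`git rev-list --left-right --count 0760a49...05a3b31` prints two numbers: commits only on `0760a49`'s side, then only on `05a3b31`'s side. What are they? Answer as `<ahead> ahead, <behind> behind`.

6 ahead, 0 behind

Reachable from 0760a49: {03c5ad1, 05a3b31, 0760a49, 13e7e22, 630ca40, 72f66aa, a5925fa, a7a1cf0, bbe2ab3}.
Reachable from 05a3b31: {05a3b31, 13e7e22, bbe2ab3}.
Only in 0760a49's history (ahead): {03c5ad1, 0760a49, 630ca40, 72f66aa, a5925fa, a7a1cf0} — 6.
Only in 05a3b31's history (behind): {} — 0.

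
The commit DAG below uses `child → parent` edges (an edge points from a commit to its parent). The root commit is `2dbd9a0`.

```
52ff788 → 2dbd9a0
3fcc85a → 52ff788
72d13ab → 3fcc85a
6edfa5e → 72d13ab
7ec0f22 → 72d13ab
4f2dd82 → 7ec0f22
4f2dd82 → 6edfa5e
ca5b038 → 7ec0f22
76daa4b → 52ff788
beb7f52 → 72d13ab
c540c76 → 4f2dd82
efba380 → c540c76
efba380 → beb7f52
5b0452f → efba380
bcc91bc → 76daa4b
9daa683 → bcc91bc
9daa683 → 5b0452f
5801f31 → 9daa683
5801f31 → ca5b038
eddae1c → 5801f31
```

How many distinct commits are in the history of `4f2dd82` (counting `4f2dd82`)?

7

Walking parent pointers from 4f2dd82: reachable set = {2dbd9a0, 3fcc85a, 4f2dd82, 52ff788, 6edfa5e, 72d13ab, 7ec0f22}.
That is 7 commits.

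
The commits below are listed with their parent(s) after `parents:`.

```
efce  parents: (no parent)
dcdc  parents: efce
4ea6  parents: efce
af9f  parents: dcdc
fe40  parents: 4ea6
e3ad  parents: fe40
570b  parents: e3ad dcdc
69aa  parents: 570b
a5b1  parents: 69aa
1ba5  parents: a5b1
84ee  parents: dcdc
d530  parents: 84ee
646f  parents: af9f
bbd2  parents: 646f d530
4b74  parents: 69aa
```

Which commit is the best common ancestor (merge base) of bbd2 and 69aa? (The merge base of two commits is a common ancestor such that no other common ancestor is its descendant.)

dcdc

Ancestors of bbd2: {646f, 84ee, af9f, bbd2, d530, dcdc, efce}.
Ancestors of 69aa: {4ea6, 570b, 69aa, dcdc, e3ad, efce, fe40}.
Common ancestors: {dcdc, efce}.
Among these, dcdc is not an ancestor of any other common ancestor — it is the merge base.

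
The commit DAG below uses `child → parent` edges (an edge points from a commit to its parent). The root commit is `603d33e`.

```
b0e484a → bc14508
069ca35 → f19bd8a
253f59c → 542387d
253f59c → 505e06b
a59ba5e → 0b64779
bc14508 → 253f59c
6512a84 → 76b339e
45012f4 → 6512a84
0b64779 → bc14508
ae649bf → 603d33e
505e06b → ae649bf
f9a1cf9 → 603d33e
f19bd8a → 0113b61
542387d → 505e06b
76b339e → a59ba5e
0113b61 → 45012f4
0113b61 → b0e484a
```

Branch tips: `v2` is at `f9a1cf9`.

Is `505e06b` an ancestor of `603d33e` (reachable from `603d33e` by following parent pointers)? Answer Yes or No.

No

Ancestors of 603d33e: {603d33e}.
505e06b is not in that set, so it is not an ancestor of 603d33e.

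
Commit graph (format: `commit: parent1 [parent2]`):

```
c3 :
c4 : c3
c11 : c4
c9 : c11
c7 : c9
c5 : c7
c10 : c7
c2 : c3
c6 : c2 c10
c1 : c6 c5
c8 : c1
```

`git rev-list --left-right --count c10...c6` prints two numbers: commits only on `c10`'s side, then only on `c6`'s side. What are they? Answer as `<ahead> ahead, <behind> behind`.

0 ahead, 2 behind

Reachable from c10: {c10, c11, c3, c4, c7, c9}.
Reachable from c6: {c10, c11, c2, c3, c4, c6, c7, c9}.
Only in c10's history (ahead): {} — 0.
Only in c6's history (behind): {c2, c6} — 2.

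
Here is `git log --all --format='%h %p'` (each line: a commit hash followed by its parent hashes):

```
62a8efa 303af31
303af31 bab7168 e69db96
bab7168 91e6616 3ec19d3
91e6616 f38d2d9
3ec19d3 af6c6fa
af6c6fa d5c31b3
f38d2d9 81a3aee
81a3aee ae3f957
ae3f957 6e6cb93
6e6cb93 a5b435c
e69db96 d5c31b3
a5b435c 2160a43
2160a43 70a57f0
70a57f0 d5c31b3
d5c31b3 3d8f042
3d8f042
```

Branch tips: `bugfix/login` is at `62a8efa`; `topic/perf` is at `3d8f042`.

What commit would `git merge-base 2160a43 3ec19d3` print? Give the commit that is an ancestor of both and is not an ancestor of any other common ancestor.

Ancestors of 2160a43: {2160a43, 3d8f042, 70a57f0, d5c31b3}.
Ancestors of 3ec19d3: {3d8f042, 3ec19d3, af6c6fa, d5c31b3}.
Common ancestors: {3d8f042, d5c31b3}.
Among these, d5c31b3 is not an ancestor of any other common ancestor — it is the merge base.

d5c31b3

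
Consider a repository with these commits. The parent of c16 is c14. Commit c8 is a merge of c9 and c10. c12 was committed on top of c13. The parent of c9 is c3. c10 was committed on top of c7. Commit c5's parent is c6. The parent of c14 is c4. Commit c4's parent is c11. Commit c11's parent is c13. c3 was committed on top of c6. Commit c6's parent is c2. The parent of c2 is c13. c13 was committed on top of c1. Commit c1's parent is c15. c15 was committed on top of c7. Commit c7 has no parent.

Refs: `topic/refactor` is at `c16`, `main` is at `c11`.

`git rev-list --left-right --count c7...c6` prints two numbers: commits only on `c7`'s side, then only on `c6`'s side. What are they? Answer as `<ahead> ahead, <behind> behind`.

Reachable from c7: {c7}.
Reachable from c6: {c1, c13, c15, c2, c6, c7}.
Only in c7's history (ahead): {} — 0.
Only in c6's history (behind): {c1, c13, c15, c2, c6} — 5.

0 ahead, 5 behind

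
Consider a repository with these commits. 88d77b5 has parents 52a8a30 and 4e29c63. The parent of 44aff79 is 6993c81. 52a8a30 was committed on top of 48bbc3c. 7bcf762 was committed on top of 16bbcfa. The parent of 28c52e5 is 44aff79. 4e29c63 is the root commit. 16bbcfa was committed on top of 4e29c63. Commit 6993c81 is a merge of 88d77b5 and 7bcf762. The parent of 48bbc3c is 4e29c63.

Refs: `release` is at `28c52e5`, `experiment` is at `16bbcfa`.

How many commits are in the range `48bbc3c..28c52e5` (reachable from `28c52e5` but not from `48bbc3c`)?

Reachable from 28c52e5: {16bbcfa, 28c52e5, 44aff79, 48bbc3c, 4e29c63, 52a8a30, 6993c81, 7bcf762, 88d77b5}.
Reachable from 48bbc3c: {48bbc3c, 4e29c63}.
In 28c52e5's history but not 48bbc3c's: {16bbcfa, 28c52e5, 44aff79, 52a8a30, 6993c81, 7bcf762, 88d77b5} — 7 commits.

7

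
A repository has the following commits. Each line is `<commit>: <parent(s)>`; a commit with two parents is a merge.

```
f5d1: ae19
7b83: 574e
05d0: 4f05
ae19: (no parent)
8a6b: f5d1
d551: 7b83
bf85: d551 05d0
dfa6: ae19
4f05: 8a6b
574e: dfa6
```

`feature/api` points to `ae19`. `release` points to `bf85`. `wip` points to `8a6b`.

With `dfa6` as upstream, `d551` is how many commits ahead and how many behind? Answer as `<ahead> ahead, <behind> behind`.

Reachable from d551: {574e, 7b83, ae19, d551, dfa6}.
Reachable from dfa6: {ae19, dfa6}.
Only in d551's history (ahead): {574e, 7b83, d551} — 3.
Only in dfa6's history (behind): {} — 0.

3 ahead, 0 behind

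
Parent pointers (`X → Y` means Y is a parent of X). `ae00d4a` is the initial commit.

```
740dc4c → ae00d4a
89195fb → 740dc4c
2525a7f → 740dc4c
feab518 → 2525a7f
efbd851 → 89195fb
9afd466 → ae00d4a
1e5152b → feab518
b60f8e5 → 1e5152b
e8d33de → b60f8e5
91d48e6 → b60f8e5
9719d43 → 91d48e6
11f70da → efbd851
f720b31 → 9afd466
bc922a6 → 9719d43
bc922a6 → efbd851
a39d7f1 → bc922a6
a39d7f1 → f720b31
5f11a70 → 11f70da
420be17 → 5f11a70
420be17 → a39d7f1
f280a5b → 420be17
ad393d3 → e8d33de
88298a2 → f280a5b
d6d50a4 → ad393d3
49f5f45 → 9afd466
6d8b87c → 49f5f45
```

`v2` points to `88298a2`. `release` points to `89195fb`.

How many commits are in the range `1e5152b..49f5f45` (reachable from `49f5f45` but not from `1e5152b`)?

2

Reachable from 49f5f45: {49f5f45, 9afd466, ae00d4a}.
Reachable from 1e5152b: {1e5152b, 2525a7f, 740dc4c, ae00d4a, feab518}.
In 49f5f45's history but not 1e5152b's: {49f5f45, 9afd466} — 2 commits.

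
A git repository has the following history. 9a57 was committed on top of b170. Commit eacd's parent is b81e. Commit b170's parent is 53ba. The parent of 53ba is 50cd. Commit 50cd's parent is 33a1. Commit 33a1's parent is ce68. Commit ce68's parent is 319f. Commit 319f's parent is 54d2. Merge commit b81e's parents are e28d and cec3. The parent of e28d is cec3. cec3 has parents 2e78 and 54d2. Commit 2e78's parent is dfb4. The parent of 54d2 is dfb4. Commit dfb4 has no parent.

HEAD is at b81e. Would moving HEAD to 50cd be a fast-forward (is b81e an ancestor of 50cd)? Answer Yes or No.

A fast-forward from b81e to 50cd is possible iff b81e is an ancestor of 50cd.
Ancestors of 50cd: {319f, 33a1, 50cd, 54d2, ce68, dfb4}.
b81e is not among them, so fast-forward is not possible.

No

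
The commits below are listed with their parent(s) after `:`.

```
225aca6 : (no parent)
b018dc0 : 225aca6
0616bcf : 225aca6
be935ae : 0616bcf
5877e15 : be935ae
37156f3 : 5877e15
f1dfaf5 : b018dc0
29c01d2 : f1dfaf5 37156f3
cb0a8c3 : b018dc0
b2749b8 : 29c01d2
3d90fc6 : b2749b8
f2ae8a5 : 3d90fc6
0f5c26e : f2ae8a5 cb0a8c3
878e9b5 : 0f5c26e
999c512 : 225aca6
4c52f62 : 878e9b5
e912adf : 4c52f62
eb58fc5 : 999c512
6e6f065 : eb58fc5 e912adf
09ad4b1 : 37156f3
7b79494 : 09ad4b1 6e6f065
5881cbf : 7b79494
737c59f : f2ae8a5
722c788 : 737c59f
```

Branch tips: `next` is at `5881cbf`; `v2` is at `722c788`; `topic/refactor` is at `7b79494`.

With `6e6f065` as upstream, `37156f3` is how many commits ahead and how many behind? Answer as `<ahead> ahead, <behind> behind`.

0 ahead, 14 behind

Reachable from 37156f3: {0616bcf, 225aca6, 37156f3, 5877e15, be935ae}.
Reachable from 6e6f065: {0616bcf, 0f5c26e, 225aca6, 29c01d2, 37156f3, 3d90fc6, 4c52f62, 5877e15, 6e6f065, 878e9b5, 999c512, b018dc0, b2749b8, be935ae, cb0a8c3, e912adf, eb58fc5, f1dfaf5, f2ae8a5}.
Only in 37156f3's history (ahead): {} — 0.
Only in 6e6f065's history (behind): {0f5c26e, 29c01d2, 3d90fc6, 4c52f62, 6e6f065, 878e9b5, 999c512, b018dc0, b2749b8, cb0a8c3, e912adf, eb58fc5, f1dfaf5, f2ae8a5} — 14.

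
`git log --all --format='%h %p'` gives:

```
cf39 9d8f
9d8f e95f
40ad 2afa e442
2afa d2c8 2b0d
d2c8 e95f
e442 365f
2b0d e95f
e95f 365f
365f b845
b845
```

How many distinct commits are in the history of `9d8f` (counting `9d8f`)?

Walking parent pointers from 9d8f: reachable set = {365f, 9d8f, b845, e95f}.
That is 4 commits.

4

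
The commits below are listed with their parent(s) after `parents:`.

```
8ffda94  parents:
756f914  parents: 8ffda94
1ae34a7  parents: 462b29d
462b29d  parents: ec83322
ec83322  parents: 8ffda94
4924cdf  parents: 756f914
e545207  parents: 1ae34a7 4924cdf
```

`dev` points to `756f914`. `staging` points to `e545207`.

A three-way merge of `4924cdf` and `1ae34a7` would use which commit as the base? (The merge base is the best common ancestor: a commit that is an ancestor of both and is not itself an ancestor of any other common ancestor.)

8ffda94

Ancestors of 4924cdf: {4924cdf, 756f914, 8ffda94}.
Ancestors of 1ae34a7: {1ae34a7, 462b29d, 8ffda94, ec83322}.
Common ancestors: {8ffda94}.
The only common ancestor is 8ffda94, so it is the merge base.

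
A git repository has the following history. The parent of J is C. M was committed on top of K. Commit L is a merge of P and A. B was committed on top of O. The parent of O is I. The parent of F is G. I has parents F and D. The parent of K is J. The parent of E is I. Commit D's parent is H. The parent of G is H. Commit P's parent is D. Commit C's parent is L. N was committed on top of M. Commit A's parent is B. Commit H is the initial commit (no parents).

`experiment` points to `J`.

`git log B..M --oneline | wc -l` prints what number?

7

Reachable from M: {A, B, C, D, F, G, H, I, J, K, L, M, O, P}.
Reachable from B: {B, D, F, G, H, I, O}.
In M's history but not B's: {A, C, J, K, L, M, P} — 7 commits.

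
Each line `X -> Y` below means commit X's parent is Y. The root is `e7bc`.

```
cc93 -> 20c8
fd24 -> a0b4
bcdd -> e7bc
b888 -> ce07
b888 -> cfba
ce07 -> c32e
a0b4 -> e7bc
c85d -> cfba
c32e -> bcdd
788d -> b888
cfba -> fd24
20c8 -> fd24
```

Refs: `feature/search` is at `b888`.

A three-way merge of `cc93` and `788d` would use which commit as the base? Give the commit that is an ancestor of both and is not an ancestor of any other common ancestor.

fd24

Ancestors of cc93: {20c8, a0b4, cc93, e7bc, fd24}.
Ancestors of 788d: {788d, a0b4, b888, bcdd, c32e, ce07, cfba, e7bc, fd24}.
Common ancestors: {a0b4, e7bc, fd24}.
Among these, fd24 is not an ancestor of any other common ancestor — it is the merge base.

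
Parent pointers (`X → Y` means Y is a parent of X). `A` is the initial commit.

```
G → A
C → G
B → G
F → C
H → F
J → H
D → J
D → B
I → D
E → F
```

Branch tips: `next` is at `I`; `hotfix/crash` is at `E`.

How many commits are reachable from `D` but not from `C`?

5

Reachable from D: {A, B, C, D, F, G, H, J}.
Reachable from C: {A, C, G}.
In D's history but not C's: {B, D, F, H, J} — 5 commits.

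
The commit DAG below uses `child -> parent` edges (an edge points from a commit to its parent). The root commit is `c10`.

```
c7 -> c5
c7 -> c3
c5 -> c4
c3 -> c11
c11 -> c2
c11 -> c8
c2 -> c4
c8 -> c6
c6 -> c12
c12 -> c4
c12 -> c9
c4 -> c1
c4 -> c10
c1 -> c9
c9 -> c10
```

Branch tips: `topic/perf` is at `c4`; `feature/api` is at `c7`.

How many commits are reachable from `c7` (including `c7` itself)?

Walking parent pointers from c7: reachable set = {c1, c10, c11, c12, c2, c3, c4, c5, c6, c7, c8, c9}.
That is 12 commits.

12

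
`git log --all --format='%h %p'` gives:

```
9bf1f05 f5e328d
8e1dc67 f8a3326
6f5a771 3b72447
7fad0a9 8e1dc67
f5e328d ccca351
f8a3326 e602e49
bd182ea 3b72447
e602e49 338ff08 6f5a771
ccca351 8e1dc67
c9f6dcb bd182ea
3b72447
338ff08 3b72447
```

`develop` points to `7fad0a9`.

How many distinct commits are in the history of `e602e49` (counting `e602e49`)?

4

Walking parent pointers from e602e49: reachable set = {338ff08, 3b72447, 6f5a771, e602e49}.
That is 4 commits.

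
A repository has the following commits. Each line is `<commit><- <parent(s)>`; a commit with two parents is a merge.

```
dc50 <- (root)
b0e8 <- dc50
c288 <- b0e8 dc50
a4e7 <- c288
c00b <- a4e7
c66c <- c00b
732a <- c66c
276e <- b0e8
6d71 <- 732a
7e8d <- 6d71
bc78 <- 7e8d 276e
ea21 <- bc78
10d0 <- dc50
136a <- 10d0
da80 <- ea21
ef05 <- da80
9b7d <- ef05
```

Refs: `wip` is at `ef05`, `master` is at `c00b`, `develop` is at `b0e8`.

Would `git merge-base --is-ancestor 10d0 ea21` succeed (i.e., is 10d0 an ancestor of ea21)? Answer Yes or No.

No

Ancestors of ea21: {276e, 6d71, 732a, 7e8d, a4e7, b0e8, bc78, c00b, c288, c66c, dc50, ea21}.
10d0 is not in that set, so it is not an ancestor of ea21.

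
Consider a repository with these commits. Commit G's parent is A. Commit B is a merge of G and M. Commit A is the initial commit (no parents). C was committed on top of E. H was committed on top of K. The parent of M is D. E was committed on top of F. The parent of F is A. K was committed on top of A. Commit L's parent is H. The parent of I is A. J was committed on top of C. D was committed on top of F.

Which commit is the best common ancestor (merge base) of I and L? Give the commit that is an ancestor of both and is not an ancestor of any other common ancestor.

Ancestors of I: {A, I}.
Ancestors of L: {A, H, K, L}.
Common ancestors: {A}.
The only common ancestor is A, so it is the merge base.

A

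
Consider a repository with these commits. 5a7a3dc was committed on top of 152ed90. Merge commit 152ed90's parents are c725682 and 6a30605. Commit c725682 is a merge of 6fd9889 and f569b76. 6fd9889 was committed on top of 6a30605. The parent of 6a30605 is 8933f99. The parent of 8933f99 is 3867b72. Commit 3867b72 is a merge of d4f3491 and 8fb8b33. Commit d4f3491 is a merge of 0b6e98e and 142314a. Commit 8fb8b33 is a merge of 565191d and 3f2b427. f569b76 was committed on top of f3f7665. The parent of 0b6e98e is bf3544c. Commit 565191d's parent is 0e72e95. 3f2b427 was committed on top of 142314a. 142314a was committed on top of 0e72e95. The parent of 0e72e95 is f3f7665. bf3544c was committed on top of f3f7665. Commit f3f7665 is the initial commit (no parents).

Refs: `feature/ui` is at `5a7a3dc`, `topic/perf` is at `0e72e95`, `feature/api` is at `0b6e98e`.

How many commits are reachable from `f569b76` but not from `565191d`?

1

Reachable from f569b76: {f3f7665, f569b76}.
Reachable from 565191d: {0e72e95, 565191d, f3f7665}.
In f569b76's history but not 565191d's: {f569b76} — 1 commit.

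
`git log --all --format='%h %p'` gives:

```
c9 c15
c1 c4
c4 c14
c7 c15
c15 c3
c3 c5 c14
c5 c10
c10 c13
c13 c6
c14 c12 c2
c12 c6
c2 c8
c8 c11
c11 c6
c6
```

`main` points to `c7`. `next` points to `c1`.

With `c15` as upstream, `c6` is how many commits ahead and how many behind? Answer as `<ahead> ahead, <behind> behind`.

Reachable from c6: {c6}.
Reachable from c15: {c10, c11, c12, c13, c14, c15, c2, c3, c5, c6, c8}.
Only in c6's history (ahead): {} — 0.
Only in c15's history (behind): {c10, c11, c12, c13, c14, c15, c2, c3, c5, c8} — 10.

0 ahead, 10 behind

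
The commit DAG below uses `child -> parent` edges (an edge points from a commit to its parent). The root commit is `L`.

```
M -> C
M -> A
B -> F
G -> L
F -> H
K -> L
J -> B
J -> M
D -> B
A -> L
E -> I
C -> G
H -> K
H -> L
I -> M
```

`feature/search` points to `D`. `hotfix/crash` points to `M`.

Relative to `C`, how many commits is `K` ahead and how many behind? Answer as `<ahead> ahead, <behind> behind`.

1 ahead, 2 behind

Reachable from K: {K, L}.
Reachable from C: {C, G, L}.
Only in K's history (ahead): {K} — 1.
Only in C's history (behind): {C, G} — 2.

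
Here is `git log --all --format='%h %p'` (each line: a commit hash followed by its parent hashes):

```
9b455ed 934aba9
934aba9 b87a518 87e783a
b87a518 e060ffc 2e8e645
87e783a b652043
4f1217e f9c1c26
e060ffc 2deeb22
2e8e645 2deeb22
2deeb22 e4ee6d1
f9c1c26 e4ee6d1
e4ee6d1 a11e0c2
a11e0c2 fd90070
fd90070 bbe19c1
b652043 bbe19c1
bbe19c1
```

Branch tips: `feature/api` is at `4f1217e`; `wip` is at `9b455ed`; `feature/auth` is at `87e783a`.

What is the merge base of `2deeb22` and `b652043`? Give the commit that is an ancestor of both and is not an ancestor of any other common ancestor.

Ancestors of 2deeb22: {2deeb22, a11e0c2, bbe19c1, e4ee6d1, fd90070}.
Ancestors of b652043: {b652043, bbe19c1}.
Common ancestors: {bbe19c1}.
The only common ancestor is bbe19c1, so it is the merge base.

bbe19c1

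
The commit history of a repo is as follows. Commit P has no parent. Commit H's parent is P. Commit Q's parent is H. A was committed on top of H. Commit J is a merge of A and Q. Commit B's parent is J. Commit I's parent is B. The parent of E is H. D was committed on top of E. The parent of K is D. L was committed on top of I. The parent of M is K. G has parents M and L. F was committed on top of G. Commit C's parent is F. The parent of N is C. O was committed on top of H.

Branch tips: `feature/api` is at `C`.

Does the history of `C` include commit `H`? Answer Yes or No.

Yes

Ancestors of C (commits reachable by following parents): {A, B, C, D, E, F, G, H, I, J, K, L, M, P, Q}.
H is in that set, so it is an ancestor of C.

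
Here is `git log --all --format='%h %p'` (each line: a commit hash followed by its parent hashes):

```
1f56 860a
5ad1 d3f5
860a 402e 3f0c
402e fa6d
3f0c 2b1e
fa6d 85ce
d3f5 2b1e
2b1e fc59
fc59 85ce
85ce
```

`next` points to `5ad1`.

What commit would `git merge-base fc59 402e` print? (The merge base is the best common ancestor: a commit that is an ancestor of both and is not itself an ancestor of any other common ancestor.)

85ce

Ancestors of fc59: {85ce, fc59}.
Ancestors of 402e: {402e, 85ce, fa6d}.
Common ancestors: {85ce}.
The only common ancestor is 85ce, so it is the merge base.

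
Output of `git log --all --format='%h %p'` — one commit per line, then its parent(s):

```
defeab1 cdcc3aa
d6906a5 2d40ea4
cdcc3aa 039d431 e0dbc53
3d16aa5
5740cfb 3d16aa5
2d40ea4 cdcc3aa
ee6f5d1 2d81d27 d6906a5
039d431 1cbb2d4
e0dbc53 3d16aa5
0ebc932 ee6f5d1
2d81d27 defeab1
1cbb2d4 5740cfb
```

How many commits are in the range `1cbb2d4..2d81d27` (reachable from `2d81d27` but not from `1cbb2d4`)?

5

Reachable from 2d81d27: {039d431, 1cbb2d4, 2d81d27, 3d16aa5, 5740cfb, cdcc3aa, defeab1, e0dbc53}.
Reachable from 1cbb2d4: {1cbb2d4, 3d16aa5, 5740cfb}.
In 2d81d27's history but not 1cbb2d4's: {039d431, 2d81d27, cdcc3aa, defeab1, e0dbc53} — 5 commits.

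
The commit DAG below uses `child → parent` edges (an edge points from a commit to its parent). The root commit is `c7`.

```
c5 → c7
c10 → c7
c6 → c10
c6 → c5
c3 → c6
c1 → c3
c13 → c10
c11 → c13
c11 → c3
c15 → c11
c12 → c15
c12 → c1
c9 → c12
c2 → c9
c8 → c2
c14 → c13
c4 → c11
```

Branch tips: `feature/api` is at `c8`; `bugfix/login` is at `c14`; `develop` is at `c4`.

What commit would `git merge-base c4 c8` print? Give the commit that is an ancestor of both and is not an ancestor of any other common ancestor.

c11

Ancestors of c4: {c10, c11, c13, c3, c4, c5, c6, c7}.
Ancestors of c8: {c1, c10, c11, c12, c13, c15, c2, c3, c5, c6, c7, c8, c9}.
Common ancestors: {c10, c11, c13, c3, c5, c6, c7}.
Among these, c11 is not an ancestor of any other common ancestor — it is the merge base.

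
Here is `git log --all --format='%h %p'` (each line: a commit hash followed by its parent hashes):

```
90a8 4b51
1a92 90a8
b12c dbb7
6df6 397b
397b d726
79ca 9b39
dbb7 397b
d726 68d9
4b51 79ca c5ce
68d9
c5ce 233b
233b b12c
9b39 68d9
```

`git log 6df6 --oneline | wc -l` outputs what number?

Walking parent pointers from 6df6: reachable set = {397b, 68d9, 6df6, d726}.
That is 4 commits.

4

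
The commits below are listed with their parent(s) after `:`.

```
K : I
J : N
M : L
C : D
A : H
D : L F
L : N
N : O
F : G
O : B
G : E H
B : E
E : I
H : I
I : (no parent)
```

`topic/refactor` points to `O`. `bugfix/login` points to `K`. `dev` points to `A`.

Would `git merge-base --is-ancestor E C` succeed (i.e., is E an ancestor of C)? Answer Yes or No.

Ancestors of C (commits reachable by following parents): {B, C, D, E, F, G, H, I, L, N, O}.
E is in that set, so it is an ancestor of C.

Yes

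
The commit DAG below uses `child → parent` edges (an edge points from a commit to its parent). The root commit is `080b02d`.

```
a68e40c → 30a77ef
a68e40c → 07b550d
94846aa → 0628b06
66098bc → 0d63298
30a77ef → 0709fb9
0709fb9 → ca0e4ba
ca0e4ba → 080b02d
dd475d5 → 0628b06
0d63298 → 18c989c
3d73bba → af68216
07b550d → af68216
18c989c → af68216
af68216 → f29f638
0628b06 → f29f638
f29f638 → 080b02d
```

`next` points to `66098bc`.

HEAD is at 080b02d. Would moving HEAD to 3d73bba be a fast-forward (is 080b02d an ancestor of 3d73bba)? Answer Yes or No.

A fast-forward from 080b02d to 3d73bba is possible iff 080b02d is an ancestor of 3d73bba.
Ancestors of 3d73bba: {080b02d, 3d73bba, af68216, f29f638}.
080b02d is among them, so fast-forward is possible.

Yes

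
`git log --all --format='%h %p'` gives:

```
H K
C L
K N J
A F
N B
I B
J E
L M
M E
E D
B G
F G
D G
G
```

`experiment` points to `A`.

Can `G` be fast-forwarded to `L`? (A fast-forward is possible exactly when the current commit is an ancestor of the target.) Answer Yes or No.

A fast-forward from G to L is possible iff G is an ancestor of L.
Ancestors of L: {D, E, G, L, M}.
G is among them, so fast-forward is possible.

Yes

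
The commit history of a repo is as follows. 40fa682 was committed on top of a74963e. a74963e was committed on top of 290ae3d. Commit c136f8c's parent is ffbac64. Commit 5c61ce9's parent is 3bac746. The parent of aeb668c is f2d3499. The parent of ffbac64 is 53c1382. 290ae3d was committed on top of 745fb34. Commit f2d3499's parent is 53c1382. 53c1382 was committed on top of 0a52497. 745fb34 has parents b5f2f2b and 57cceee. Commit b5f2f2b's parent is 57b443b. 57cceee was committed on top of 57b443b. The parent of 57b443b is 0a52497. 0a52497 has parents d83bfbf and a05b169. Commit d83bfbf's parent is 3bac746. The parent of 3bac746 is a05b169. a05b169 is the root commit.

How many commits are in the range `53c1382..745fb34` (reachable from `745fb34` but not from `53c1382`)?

4

Reachable from 745fb34: {0a52497, 3bac746, 57b443b, 57cceee, 745fb34, a05b169, b5f2f2b, d83bfbf}.
Reachable from 53c1382: {0a52497, 3bac746, 53c1382, a05b169, d83bfbf}.
In 745fb34's history but not 53c1382's: {57b443b, 57cceee, 745fb34, b5f2f2b} — 4 commits.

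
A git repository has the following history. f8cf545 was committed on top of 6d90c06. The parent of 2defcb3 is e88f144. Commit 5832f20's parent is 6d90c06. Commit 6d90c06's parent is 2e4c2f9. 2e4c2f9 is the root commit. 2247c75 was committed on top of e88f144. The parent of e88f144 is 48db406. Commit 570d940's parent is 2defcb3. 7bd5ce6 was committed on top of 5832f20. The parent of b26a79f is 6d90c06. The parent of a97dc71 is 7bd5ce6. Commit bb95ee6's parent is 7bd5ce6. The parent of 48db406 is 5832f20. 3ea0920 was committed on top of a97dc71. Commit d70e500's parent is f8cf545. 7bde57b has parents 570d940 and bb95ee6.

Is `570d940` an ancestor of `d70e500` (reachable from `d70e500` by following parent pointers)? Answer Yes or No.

No

Ancestors of d70e500: {2e4c2f9, 6d90c06, d70e500, f8cf545}.
570d940 is not in that set, so it is not an ancestor of d70e500.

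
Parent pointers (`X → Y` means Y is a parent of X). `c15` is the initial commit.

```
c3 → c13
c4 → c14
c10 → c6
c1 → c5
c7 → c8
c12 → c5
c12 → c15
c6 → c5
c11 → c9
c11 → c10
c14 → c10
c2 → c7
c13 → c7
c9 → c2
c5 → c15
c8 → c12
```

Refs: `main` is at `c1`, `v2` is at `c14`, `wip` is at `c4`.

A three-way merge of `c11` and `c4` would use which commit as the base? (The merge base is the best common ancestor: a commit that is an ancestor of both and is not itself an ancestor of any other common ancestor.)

Ancestors of c11: {c10, c11, c12, c15, c2, c5, c6, c7, c8, c9}.
Ancestors of c4: {c10, c14, c15, c4, c5, c6}.
Common ancestors: {c10, c15, c5, c6}.
Among these, c10 is not an ancestor of any other common ancestor — it is the merge base.

c10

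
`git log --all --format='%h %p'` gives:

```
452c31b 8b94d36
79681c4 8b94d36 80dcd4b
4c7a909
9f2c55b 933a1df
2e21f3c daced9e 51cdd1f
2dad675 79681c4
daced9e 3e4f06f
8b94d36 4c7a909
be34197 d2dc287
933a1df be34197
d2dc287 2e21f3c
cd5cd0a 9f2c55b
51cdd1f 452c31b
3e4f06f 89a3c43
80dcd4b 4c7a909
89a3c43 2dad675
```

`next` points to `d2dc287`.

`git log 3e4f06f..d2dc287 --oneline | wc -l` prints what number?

5

Reachable from d2dc287: {2dad675, 2e21f3c, 3e4f06f, 452c31b, 4c7a909, 51cdd1f, 79681c4, 80dcd4b, 89a3c43, 8b94d36, d2dc287, daced9e}.
Reachable from 3e4f06f: {2dad675, 3e4f06f, 4c7a909, 79681c4, 80dcd4b, 89a3c43, 8b94d36}.
In d2dc287's history but not 3e4f06f's: {2e21f3c, 452c31b, 51cdd1f, d2dc287, daced9e} — 5 commits.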